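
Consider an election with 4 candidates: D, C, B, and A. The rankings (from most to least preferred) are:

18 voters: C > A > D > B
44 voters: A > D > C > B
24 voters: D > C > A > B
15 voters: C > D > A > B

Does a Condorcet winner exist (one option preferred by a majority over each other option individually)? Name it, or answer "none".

none

Checking pairwise contests:
A beats D 62–39.
D beats C 68–33.
D beats B 101–0.
C beats A 57–44.
Every option loses at least one head-to-head, so there is no Condorcet winner.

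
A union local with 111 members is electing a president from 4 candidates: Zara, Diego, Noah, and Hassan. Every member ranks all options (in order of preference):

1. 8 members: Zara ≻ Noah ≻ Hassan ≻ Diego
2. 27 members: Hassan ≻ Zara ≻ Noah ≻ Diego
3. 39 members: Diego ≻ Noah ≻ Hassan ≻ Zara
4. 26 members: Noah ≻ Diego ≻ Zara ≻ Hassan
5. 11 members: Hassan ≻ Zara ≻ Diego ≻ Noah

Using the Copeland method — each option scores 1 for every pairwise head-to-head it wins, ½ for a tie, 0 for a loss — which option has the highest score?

Noah

Zara: loses to Diego, Noah, and Hassan → score 0.
Diego: beats Zara and Hassan; loses to Noah → score 2.
Noah: beats Zara, Diego, and Hassan → score 3.
Hassan: beats Zara; loses to Diego and Noah → score 1.
Noah has the best pairwise record.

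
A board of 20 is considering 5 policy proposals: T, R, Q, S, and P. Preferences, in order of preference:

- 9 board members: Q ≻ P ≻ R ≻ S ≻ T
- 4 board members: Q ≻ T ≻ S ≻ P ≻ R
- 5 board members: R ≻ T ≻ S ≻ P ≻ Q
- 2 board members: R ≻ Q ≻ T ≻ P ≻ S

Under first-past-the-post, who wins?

Q

First-place votes: T 0, R 7, Q 13, S 0, P 0.
Q has the most first-place votes.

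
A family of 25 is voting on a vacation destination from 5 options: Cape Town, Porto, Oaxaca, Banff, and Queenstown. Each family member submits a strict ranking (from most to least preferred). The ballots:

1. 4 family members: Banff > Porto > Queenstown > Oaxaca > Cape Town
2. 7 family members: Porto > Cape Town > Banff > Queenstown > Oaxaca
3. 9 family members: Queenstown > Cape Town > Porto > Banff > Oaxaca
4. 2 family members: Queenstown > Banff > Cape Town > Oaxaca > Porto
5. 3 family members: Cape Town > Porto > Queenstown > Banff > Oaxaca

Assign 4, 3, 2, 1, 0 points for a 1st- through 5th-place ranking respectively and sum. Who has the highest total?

Porto

Cape Town: 4·0 + 7·3 + 9·3 + 2·2 + 3·4 = 64
Porto: 4·3 + 7·4 + 9·2 + 2·0 + 3·3 = 67
Oaxaca: 4·1 + 7·0 + 9·0 + 2·1 + 3·0 = 6
Banff: 4·4 + 7·2 + 9·1 + 2·3 + 3·1 = 48
Queenstown: 4·2 + 7·1 + 9·4 + 2·4 + 3·2 = 65
Porto has the highest Borda score (67).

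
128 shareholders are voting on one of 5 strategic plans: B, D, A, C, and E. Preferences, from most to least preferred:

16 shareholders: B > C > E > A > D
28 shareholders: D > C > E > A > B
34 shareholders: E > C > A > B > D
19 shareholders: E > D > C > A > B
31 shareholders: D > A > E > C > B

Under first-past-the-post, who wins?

First-place votes: B 16, D 59, A 0, C 0, E 53.
D has the most first-place votes.

D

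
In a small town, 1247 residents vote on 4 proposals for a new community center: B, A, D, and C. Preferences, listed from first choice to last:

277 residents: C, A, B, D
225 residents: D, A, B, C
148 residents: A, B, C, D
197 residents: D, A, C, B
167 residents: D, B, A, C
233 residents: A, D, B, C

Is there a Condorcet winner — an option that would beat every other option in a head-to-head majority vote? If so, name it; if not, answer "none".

A vs B: 1080–167 for A.
A vs D: 658–589 for A.
A vs C: 970–277 for A.
A beats every other option head-to-head.

A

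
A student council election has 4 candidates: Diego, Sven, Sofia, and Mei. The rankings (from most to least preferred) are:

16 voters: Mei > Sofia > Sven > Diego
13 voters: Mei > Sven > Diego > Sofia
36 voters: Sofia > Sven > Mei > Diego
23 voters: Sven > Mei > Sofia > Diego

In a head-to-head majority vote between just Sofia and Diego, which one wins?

Voters preferring Sofia to Diego: 75; preferring Diego to Sofia: 13.
Sofia wins the head-to-head.

Sofia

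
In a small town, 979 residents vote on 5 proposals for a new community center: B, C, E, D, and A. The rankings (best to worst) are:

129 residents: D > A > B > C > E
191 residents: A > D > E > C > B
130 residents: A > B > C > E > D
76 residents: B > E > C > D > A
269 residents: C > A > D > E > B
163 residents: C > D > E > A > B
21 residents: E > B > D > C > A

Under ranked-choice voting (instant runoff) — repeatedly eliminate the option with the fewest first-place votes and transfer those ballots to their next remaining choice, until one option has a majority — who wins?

Round 1: B 76, C 432, E 21, D 129, A 321. Eliminate E.
Round 2: B 97, C 432, D 129, A 321. Eliminate B.
Round 3: C 508, D 150, A 321. C has a majority.

C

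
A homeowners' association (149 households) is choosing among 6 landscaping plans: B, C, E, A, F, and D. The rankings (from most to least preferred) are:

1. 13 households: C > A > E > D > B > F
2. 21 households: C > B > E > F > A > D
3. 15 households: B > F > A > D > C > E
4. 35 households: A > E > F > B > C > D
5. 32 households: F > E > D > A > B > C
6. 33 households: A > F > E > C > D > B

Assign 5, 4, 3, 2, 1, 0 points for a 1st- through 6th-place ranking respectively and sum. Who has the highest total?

A

B: 13·1 + 21·4 + 15·5 + 35·2 + 32·1 + 33·0 = 274
C: 13·5 + 21·5 + 15·1 + 35·1 + 32·0 + 33·2 = 286
E: 13·3 + 21·3 + 15·0 + 35·4 + 32·4 + 33·3 = 469
A: 13·4 + 21·1 + 15·3 + 35·5 + 32·2 + 33·5 = 522
F: 13·0 + 21·2 + 15·4 + 35·3 + 32·5 + 33·4 = 499
D: 13·2 + 21·0 + 15·2 + 35·0 + 32·3 + 33·1 = 185
A has the highest Borda score (522).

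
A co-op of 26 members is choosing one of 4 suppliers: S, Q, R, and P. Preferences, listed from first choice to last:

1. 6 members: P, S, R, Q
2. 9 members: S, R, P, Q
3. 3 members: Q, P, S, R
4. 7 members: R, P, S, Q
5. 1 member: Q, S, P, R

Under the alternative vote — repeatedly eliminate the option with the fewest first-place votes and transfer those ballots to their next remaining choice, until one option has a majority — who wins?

P

Round 1: S 9, Q 4, R 7, P 6. Eliminate Q.
Round 2: S 10, R 7, P 9. Eliminate R.
Round 3: S 10, P 16. P has a majority.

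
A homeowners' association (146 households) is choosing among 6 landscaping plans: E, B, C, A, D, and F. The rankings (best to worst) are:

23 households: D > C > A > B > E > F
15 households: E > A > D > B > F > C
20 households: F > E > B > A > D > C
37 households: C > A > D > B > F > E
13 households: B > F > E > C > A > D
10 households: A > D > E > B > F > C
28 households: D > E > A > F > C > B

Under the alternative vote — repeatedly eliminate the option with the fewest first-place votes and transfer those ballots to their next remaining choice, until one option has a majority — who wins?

D

Round 1: E 15, B 13, C 37, A 10, D 51, F 20. Eliminate A.
Round 2: E 15, B 13, C 37, D 61, F 20. Eliminate B.
Round 3: E 15, C 37, D 61, F 33. Eliminate E.
Round 4: C 37, D 76, F 33. D has a majority.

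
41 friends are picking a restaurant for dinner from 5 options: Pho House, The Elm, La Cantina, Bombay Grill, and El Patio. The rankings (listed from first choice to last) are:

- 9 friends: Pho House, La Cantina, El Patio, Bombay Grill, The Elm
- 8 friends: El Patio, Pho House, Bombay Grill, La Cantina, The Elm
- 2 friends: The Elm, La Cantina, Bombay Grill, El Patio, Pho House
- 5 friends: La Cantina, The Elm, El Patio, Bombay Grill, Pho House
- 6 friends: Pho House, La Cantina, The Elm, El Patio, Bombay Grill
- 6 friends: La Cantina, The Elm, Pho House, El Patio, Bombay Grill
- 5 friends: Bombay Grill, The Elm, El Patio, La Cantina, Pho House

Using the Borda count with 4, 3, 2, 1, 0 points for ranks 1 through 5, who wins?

La Cantina

Pho House: 9·4 + 8·3 + 2·0 + 5·0 + 6·4 + 6·2 + 5·0 = 96
The Elm: 9·0 + 8·0 + 2·4 + 5·3 + 6·2 + 6·3 + 5·3 = 68
La Cantina: 9·3 + 8·1 + 2·3 + 5·4 + 6·3 + 6·4 + 5·1 = 108
Bombay Grill: 9·1 + 8·2 + 2·2 + 5·1 + 6·0 + 6·0 + 5·4 = 54
El Patio: 9·2 + 8·4 + 2·1 + 5·2 + 6·1 + 6·1 + 5·2 = 84
La Cantina has the highest Borda score (108).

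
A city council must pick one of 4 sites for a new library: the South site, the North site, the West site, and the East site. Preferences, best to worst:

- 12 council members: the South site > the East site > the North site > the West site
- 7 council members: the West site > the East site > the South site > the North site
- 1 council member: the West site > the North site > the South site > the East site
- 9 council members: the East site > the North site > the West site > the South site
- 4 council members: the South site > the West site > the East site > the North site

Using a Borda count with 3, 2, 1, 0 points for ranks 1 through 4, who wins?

the South site: 12·3 + 7·1 + 1·1 + 9·0 + 4·3 = 56
the North site: 12·1 + 7·0 + 1·2 + 9·2 + 4·0 = 32
the West site: 12·0 + 7·3 + 1·3 + 9·1 + 4·2 = 41
the East site: 12·2 + 7·2 + 1·0 + 9·3 + 4·1 = 69
the East site has the highest Borda score (69).

the East site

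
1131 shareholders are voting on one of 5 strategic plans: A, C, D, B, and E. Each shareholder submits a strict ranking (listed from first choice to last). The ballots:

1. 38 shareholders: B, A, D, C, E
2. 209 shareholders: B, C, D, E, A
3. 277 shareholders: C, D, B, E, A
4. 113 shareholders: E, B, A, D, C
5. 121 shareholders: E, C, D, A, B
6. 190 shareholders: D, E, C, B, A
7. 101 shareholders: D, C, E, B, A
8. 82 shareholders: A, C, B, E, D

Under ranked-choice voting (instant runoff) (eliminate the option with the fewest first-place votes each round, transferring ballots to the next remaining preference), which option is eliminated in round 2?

E

Round 1: A 82, C 277, D 291, B 247, E 234. Eliminate A.
Round 2: C 359, D 291, B 247, E 234. Eliminate E.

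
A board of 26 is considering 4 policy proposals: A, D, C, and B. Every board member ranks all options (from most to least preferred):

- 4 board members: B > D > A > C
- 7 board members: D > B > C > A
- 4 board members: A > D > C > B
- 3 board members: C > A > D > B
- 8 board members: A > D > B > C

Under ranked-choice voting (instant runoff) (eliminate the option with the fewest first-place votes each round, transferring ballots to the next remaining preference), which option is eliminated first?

C

Round 1: A 12, D 7, C 3, B 4. Eliminate C.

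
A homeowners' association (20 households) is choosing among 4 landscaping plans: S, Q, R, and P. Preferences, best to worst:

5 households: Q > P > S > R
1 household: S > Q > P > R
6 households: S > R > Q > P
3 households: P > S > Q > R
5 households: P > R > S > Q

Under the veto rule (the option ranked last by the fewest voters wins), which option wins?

S

Last-place votes: S 0, Q 5, R 9, P 6.
S is ranked last by the fewest voters, so S wins.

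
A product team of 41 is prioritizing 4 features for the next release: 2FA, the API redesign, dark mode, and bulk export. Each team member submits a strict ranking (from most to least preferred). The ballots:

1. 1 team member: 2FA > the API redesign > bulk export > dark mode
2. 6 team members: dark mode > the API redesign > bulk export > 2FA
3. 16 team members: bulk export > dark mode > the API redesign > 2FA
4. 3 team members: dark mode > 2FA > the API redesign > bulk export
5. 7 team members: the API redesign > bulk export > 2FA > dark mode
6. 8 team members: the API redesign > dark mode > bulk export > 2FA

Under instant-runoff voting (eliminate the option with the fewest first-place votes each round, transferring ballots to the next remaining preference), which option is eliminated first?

2FA

Round 1: 2FA 1, the API redesign 15, dark mode 9, bulk export 16. Eliminate 2FA.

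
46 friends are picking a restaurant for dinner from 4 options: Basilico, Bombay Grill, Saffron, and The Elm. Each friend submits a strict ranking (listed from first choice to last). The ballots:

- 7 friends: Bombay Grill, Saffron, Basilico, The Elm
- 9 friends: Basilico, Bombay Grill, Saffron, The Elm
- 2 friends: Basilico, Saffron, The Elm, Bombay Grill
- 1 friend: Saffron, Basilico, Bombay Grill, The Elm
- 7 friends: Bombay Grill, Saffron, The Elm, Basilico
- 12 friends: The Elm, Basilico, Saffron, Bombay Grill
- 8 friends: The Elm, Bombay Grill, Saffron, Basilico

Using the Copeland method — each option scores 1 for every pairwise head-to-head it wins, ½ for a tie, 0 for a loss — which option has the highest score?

Basilico: beats Bombay Grill; ties Saffron; loses to The Elm → score 1.5.
Bombay Grill: beats Saffron and The Elm; loses to Basilico → score 2.
Saffron: beats The Elm; ties Basilico; loses to Bombay Grill → score 1.5.
The Elm: beats Basilico; loses to Bombay Grill and Saffron → score 1.
Bombay Grill has the best pairwise record.

Bombay Grill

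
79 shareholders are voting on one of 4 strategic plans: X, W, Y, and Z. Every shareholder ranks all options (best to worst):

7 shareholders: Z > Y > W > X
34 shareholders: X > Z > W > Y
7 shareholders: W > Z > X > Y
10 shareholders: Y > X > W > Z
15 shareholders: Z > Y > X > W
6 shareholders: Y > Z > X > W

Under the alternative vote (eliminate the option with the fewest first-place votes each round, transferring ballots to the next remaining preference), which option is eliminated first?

Round 1: X 34, W 7, Y 16, Z 22. Eliminate W.

W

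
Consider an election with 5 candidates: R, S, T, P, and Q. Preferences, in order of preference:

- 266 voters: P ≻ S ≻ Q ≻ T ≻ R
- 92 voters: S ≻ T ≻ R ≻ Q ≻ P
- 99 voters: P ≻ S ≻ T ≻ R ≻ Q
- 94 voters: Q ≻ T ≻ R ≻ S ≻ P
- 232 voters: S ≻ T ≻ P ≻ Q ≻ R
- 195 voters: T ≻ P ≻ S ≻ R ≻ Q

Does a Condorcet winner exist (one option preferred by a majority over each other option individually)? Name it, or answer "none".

Checking pairwise contests:
S beats R 884–94.
P beats S 560–418.
S beats T 689–289.
T beats P 613–365.
S beats Q 884–94.
Every option loses at least one head-to-head, so there is no Condorcet winner.

none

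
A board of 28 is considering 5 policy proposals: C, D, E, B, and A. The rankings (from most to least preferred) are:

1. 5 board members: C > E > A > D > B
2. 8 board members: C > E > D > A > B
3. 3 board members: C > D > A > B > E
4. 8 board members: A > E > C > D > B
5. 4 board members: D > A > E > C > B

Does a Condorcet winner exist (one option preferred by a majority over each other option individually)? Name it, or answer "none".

C

C vs D: 24–4 for C.
C vs E: 16–12 for C.
C vs B: 28–0 for C.
C vs A: 16–12 for C.
C beats every other option head-to-head.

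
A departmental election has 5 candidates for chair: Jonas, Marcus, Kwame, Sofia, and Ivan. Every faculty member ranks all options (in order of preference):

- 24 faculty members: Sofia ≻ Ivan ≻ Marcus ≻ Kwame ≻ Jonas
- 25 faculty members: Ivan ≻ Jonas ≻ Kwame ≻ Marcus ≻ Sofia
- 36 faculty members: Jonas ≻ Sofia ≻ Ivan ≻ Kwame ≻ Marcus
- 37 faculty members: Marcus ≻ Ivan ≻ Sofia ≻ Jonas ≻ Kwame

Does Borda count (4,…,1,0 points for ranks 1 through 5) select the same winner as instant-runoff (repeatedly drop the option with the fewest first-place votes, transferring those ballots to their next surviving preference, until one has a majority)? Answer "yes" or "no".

yes

Borda — scores: Jonas 256, Marcus 221, Kwame 110, Sofia 278, Ivan 355. Winner: Ivan.
Instant-runoff — R1 Jonas 36, Marcus 37, Kwame 0, Sofia 24, Ivan 25 (Kwame out); R2 Jonas 36, Marcus 37, Sofia 24, Ivan 25 (Sofia out); R3 Jonas 36, Marcus 37, Ivan 49 (Jonas out); R4 Marcus 37, Ivan 85 (Ivan winner). Winner: Ivan.
The two methods agree.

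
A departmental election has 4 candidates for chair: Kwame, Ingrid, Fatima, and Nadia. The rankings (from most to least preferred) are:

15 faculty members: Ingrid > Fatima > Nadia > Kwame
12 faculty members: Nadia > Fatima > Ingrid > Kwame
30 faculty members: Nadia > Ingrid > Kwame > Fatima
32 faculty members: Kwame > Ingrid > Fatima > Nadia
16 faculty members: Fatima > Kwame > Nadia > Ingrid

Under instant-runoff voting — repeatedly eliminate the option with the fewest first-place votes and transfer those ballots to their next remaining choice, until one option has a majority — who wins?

Nadia

Round 1: Kwame 32, Ingrid 15, Fatima 16, Nadia 42. Eliminate Ingrid.
Round 2: Kwame 32, Fatima 31, Nadia 42. Eliminate Fatima.
Round 3: Kwame 48, Nadia 57. Nadia has a majority.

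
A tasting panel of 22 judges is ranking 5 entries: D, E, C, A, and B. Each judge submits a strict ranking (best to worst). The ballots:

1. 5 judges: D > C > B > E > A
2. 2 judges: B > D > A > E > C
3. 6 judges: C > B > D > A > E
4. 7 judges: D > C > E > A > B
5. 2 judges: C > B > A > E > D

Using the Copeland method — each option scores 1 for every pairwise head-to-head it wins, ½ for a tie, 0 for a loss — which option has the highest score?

D

D: beats E, C, A, and B → score 4.
E: beats A; loses to D, C, and B → score 1.
C: beats E, A, and B; loses to D → score 3.
A: loses to D, E, C, and B → score 0.
B: beats E and A; loses to D and C → score 2.
D has the best pairwise record.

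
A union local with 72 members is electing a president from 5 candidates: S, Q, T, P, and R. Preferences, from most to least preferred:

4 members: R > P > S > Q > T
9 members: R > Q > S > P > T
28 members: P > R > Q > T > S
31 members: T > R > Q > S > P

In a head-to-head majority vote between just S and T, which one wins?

Voters preferring S to T: 13; preferring T to S: 59.
T wins the head-to-head.

T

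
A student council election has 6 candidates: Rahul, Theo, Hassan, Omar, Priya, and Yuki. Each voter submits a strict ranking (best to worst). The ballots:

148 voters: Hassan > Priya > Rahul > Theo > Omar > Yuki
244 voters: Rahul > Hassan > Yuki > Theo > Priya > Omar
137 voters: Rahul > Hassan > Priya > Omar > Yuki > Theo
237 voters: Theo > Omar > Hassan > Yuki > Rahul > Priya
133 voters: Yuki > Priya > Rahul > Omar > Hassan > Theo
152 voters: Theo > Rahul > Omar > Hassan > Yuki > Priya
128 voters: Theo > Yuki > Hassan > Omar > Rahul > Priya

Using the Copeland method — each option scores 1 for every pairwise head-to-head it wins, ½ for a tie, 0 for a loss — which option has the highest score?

Rahul: beats Theo, Hassan, Omar, Priya, and Yuki → score 5.
Theo: beats Omar, Priya, and Yuki; loses to Rahul and Hassan → score 3.
Hassan: beats Theo, Omar, Priya, and Yuki; loses to Rahul → score 4.
Omar: beats Yuki; loses to Rahul, Theo, Hassan, and Priya → score 1.
Priya: beats Omar; loses to Rahul, Theo, Hassan, and Yuki → score 1.
Yuki: beats Priya; loses to Rahul, Theo, Hassan, and Omar → score 1.
Rahul has the best pairwise record.

Rahul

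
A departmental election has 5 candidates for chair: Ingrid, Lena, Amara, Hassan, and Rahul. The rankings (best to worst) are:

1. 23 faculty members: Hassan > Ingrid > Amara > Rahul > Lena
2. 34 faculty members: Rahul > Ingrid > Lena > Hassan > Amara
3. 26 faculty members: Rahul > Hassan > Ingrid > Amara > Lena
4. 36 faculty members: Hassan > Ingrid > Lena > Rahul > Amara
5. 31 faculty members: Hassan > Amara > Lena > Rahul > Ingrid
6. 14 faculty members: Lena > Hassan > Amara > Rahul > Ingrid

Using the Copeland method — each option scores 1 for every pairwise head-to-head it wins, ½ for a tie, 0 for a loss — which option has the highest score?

Ingrid: beats Lena and Amara; loses to Hassan and Rahul → score 2.
Lena: beats Amara; loses to Ingrid, Hassan, and Rahul → score 1.
Amara: loses to Ingrid, Lena, Hassan, and Rahul → score 0.
Hassan: beats Ingrid, Lena, Amara, and Rahul → score 4.
Rahul: beats Ingrid, Lena, and Amara; loses to Hassan → score 3.
Hassan has the best pairwise record.

Hassan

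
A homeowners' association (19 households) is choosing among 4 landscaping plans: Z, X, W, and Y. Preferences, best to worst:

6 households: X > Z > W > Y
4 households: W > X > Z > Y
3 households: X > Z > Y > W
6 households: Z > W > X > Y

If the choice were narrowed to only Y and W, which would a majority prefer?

W

Voters preferring Y to W: 3; preferring W to Y: 16.
W wins the head-to-head.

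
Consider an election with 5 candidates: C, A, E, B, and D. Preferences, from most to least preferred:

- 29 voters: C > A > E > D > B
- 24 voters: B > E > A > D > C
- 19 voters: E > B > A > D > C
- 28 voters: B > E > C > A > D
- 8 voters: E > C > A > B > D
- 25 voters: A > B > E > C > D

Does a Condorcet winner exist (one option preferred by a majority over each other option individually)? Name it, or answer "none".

B vs C: 96–37 for B.
B vs A: 71–62 for B.
B vs E: 77–56 for B.
B vs D: 104–29 for B.
B beats every other option head-to-head.

B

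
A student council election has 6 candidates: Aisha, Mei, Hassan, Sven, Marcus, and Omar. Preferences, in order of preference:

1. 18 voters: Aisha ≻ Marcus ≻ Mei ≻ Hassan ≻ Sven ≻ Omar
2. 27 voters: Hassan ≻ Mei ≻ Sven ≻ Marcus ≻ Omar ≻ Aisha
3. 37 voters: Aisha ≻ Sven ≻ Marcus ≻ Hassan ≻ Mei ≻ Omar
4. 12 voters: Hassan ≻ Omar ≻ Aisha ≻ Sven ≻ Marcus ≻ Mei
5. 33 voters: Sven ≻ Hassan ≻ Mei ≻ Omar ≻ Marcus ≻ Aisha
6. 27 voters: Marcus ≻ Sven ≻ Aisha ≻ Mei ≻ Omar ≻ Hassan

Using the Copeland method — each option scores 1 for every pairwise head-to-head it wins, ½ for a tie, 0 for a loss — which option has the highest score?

Aisha: beats Mei, Hassan, and Omar; loses to Sven and Marcus → score 3.
Mei: beats Omar; loses to Aisha, Hassan, Sven, and Marcus → score 1.
Hassan: beats Mei and Omar; loses to Aisha, Sven, and Marcus → score 2.
Sven: beats Aisha, Mei, Hassan, Marcus, and Omar → score 5.
Marcus: beats Aisha, Mei, Hassan, and Omar; loses to Sven → score 4.
Omar: loses to Aisha, Mei, Hassan, Sven, and Marcus → score 0.
Sven has the best pairwise record.

Sven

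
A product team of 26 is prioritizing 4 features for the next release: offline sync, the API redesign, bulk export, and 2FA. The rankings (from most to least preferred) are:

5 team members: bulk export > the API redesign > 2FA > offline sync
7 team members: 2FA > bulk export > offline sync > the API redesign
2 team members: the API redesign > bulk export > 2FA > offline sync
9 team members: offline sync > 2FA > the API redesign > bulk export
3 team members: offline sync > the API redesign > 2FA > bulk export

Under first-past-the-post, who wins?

First-place votes: offline sync 12, the API redesign 2, bulk export 5, 2FA 7.
offline sync has the most first-place votes.

offline sync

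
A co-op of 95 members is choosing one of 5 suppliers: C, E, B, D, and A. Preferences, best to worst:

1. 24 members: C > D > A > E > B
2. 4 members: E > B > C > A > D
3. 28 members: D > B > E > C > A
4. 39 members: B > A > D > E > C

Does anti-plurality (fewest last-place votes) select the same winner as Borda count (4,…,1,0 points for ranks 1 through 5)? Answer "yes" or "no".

Anti-plurality — last-place votes: C 39, E 0, B 24, D 4, A 28. Winner: E.
Borda — scores: C 132, E 135, B 252, D 262, A 169. Winner: D.
The two methods disagree.

no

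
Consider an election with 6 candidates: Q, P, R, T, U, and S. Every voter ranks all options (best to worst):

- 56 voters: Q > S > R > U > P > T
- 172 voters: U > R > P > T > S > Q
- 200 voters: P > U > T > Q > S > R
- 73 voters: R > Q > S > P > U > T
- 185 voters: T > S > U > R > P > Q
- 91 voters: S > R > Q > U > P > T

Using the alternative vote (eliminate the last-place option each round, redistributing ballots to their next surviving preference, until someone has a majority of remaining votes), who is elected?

Round 1: Q 56, P 200, R 73, T 185, U 172, S 91. Eliminate Q.
Round 2: P 200, R 73, T 185, U 172, S 147. Eliminate R.
Round 3: P 200, T 185, U 172, S 220. Eliminate U.
Round 4: P 372, T 185, S 220. Eliminate T.
Round 5: P 372, S 405. S has a majority.

S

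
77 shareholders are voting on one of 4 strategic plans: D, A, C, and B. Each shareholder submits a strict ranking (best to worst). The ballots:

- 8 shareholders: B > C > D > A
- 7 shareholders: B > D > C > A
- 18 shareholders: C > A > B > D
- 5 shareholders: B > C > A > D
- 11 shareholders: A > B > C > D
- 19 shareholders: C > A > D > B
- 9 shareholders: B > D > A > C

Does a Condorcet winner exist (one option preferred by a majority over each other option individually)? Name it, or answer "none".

none

Checking pairwise contests:
A beats D 53–24.
C beats A 57–20.
B beats C 40–37.
A beats B 48–29.
Every option loses at least one head-to-head, so there is no Condorcet winner.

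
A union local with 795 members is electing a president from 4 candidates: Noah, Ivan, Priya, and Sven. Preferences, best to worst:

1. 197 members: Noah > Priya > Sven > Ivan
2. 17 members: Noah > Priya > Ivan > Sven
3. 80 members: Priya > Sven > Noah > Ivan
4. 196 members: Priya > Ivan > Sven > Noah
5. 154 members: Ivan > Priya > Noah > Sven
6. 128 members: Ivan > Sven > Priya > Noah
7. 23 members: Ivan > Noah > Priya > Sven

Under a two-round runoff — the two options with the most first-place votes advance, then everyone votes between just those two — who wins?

Priya

Round 1 first-place votes: Noah 214, Ivan 305, Priya 276, Sven 0.
Ivan and Priya advance.
Runoff: Ivan is preferred to Priya by 305 voters; Priya by 490.
Priya wins the runoff.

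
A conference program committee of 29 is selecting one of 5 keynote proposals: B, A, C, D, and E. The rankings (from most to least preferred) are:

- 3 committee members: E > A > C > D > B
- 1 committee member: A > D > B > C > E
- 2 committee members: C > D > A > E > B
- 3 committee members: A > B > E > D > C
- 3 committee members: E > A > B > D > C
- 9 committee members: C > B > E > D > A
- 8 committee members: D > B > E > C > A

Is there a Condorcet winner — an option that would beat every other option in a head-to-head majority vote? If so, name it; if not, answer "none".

B vs A: 17–12 for B.
B vs C: 15–14 for B.
B vs D: 15–14 for B.
B vs E: 21–8 for B.
B beats every other option head-to-head.

B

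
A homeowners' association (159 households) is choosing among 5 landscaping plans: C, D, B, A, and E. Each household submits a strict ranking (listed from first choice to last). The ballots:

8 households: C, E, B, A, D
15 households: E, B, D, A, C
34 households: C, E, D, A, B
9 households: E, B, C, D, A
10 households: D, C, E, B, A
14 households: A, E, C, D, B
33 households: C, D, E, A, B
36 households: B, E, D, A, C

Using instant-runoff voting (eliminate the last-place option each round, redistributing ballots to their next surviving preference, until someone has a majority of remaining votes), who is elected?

C

Round 1: C 75, D 10, B 36, A 14, E 24. Eliminate D.
Round 2: C 85, B 36, A 14, E 24. C has a majority.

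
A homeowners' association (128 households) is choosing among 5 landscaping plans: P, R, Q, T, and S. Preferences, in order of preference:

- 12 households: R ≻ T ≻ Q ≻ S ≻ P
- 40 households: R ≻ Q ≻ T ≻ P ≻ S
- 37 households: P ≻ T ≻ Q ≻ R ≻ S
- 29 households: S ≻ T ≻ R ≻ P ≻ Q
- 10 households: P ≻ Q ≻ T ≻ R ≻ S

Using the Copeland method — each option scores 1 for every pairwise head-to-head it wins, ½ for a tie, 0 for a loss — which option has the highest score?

P: beats Q and S; loses to R and T → score 2.
R: beats P, Q, and S; loses to T → score 3.
Q: beats S; loses to P, R, and T → score 1.
T: beats P, R, Q, and S → score 4.
S: loses to P, R, Q, and T → score 0.
T has the best pairwise record.

T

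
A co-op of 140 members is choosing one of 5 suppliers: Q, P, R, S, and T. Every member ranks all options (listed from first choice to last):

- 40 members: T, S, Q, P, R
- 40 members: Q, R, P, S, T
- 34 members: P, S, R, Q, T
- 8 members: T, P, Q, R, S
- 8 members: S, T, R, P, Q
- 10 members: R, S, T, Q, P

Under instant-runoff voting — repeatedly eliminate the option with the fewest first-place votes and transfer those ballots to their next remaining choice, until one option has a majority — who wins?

Q

Round 1: Q 40, P 34, R 10, S 8, T 48. Eliminate S.
Round 2: Q 40, P 34, R 10, T 56. Eliminate R.
Round 3: Q 40, P 34, T 66. Eliminate P.
Round 4: Q 74, T 66. Q has a majority.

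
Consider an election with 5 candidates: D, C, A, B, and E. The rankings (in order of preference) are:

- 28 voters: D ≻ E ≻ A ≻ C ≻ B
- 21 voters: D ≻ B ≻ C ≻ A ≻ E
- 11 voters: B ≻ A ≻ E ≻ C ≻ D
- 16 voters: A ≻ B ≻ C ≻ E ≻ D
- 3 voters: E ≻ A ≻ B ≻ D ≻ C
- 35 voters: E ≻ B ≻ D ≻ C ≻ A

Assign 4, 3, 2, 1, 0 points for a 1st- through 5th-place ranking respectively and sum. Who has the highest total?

D: 28·4 + 21·4 + 11·0 + 16·0 + 3·1 + 35·2 = 269
C: 28·1 + 21·2 + 11·1 + 16·2 + 3·0 + 35·1 = 148
A: 28·2 + 21·1 + 11·3 + 16·4 + 3·3 + 35·0 = 183
B: 28·0 + 21·3 + 11·4 + 16·3 + 3·2 + 35·3 = 266
E: 28·3 + 21·0 + 11·2 + 16·1 + 3·4 + 35·4 = 274
E has the highest Borda score (274).

E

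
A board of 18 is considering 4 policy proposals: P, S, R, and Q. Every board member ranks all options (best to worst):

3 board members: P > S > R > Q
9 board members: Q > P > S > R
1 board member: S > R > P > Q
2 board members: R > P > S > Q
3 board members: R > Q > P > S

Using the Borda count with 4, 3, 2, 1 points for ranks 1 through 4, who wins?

P: 3·4 + 9·3 + 1·2 + 2·3 + 3·2 = 53
S: 3·3 + 9·2 + 1·4 + 2·2 + 3·1 = 38
R: 3·2 + 9·1 + 1·3 + 2·4 + 3·4 = 38
Q: 3·1 + 9·4 + 1·1 + 2·1 + 3·3 = 51
P has the highest Borda score (53).

P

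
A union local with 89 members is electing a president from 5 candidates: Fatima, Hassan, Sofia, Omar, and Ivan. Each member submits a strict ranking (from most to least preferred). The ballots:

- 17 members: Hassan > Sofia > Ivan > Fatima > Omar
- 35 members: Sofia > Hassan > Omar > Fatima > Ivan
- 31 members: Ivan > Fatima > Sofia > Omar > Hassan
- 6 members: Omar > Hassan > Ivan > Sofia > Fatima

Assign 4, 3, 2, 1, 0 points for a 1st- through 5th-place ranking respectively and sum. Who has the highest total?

Sofia

Fatima: 17·1 + 35·1 + 31·3 + 6·0 = 145
Hassan: 17·4 + 35·3 + 31·0 + 6·3 = 191
Sofia: 17·3 + 35·4 + 31·2 + 6·1 = 259
Omar: 17·0 + 35·2 + 31·1 + 6·4 = 125
Ivan: 17·2 + 35·0 + 31·4 + 6·2 = 170
Sofia has the highest Borda score (259).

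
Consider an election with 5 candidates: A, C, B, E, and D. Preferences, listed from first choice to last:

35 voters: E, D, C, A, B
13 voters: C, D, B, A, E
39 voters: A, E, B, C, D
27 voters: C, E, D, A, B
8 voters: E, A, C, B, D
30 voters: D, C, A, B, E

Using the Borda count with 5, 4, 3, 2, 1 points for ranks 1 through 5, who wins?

C

A: 35·2 + 13·2 + 39·5 + 27·2 + 8·4 + 30·3 = 467
C: 35·3 + 13·5 + 39·2 + 27·5 + 8·3 + 30·4 = 527
B: 35·1 + 13·3 + 39·3 + 27·1 + 8·2 + 30·2 = 294
E: 35·5 + 13·1 + 39·4 + 27·4 + 8·5 + 30·1 = 522
D: 35·4 + 13·4 + 39·1 + 27·3 + 8·1 + 30·5 = 470
C has the highest Borda score (527).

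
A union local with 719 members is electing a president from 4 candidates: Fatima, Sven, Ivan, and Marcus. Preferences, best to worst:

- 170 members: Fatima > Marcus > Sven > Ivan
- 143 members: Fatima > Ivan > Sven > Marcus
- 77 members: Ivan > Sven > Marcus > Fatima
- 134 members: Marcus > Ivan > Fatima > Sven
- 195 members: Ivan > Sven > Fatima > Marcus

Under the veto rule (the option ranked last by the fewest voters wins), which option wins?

Last-place votes: Fatima 77, Sven 134, Ivan 170, Marcus 338.
Fatima is ranked last by the fewest voters, so Fatima wins.

Fatima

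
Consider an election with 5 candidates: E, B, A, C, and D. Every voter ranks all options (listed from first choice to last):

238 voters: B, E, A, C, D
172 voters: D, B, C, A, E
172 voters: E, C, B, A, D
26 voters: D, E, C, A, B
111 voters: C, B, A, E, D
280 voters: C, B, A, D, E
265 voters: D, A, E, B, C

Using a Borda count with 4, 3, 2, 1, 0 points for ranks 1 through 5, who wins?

E: 238·3 + 172·0 + 172·4 + 26·3 + 111·1 + 280·0 + 265·2 = 2121
B: 238·4 + 172·3 + 172·2 + 26·0 + 111·3 + 280·3 + 265·1 = 3250
A: 238·2 + 172·1 + 172·1 + 26·1 + 111·2 + 280·2 + 265·3 = 2423
C: 238·1 + 172·2 + 172·3 + 26·2 + 111·4 + 280·4 + 265·0 = 2714
D: 238·0 + 172·4 + 172·0 + 26·4 + 111·0 + 280·1 + 265·4 = 2132
B has the highest Borda score (3250).

B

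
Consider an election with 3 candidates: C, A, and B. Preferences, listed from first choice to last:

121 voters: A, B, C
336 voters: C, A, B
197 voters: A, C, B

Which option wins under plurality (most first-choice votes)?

C

First-place votes: C 336, A 318, B 0.
C has the most first-place votes.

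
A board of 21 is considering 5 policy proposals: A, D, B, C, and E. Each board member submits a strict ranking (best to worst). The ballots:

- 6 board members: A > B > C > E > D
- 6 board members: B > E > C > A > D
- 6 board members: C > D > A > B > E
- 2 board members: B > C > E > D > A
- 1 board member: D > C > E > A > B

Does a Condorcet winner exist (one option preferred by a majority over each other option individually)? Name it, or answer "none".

none

Checking pairwise contests:
C beats A 15–6.
A beats D 12–9.
A beats B 13–8.
B beats C 14–7.
A beats E 12–9.
Every option loses at least one head-to-head, so there is no Condorcet winner.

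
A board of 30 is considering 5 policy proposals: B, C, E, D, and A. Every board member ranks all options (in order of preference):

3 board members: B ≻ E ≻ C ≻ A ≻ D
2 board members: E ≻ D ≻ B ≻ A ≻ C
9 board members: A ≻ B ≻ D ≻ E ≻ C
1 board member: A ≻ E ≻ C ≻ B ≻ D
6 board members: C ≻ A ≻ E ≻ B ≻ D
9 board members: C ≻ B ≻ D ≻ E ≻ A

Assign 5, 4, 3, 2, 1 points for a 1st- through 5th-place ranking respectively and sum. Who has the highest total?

B

B: 3·5 + 2·3 + 9·4 + 1·2 + 6·2 + 9·4 = 107
C: 3·3 + 2·1 + 9·1 + 1·3 + 6·5 + 9·5 = 98
E: 3·4 + 2·5 + 9·2 + 1·4 + 6·3 + 9·2 = 80
D: 3·1 + 2·4 + 9·3 + 1·1 + 6·1 + 9·3 = 72
A: 3·2 + 2·2 + 9·5 + 1·5 + 6·4 + 9·1 = 93
B has the highest Borda score (107).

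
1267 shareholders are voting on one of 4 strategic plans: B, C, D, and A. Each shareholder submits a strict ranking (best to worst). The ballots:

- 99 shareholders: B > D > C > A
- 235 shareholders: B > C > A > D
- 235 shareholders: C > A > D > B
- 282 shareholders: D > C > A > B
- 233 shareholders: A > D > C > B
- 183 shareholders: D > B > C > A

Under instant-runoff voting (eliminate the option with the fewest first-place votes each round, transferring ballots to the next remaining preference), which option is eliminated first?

A

Round 1: B 334, C 235, D 465, A 233. Eliminate A.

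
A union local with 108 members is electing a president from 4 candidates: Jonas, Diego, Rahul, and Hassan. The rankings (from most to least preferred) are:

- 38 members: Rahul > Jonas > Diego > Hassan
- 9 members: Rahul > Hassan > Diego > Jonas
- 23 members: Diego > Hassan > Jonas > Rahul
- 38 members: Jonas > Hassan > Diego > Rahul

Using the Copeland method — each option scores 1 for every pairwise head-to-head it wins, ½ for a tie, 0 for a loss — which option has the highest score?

Jonas

Jonas: beats Diego, Rahul, and Hassan → score 3.
Diego: beats Rahul and Hassan; loses to Jonas → score 2.
Rahul: loses to Jonas, Diego, and Hassan → score 0.
Hassan: beats Rahul; loses to Jonas and Diego → score 1.
Jonas has the best pairwise record.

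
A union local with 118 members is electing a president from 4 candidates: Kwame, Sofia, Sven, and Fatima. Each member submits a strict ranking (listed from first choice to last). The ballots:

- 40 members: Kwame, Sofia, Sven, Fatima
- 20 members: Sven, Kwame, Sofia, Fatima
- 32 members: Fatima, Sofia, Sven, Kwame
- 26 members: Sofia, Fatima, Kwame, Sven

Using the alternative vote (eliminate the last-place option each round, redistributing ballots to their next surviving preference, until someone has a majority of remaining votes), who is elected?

Round 1: Kwame 40, Sofia 26, Sven 20, Fatima 32. Eliminate Sven.
Round 2: Kwame 60, Sofia 26, Fatima 32. Kwame has a majority.

Kwame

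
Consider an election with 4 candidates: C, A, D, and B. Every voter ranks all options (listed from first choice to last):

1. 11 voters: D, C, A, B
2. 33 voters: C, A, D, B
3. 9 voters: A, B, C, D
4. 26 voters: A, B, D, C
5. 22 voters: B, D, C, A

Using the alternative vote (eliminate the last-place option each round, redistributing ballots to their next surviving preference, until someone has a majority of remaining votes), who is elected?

Round 1: C 33, A 35, D 11, B 22. Eliminate D.
Round 2: C 44, A 35, B 22. Eliminate B.
Round 3: C 66, A 35. C has a majority.

C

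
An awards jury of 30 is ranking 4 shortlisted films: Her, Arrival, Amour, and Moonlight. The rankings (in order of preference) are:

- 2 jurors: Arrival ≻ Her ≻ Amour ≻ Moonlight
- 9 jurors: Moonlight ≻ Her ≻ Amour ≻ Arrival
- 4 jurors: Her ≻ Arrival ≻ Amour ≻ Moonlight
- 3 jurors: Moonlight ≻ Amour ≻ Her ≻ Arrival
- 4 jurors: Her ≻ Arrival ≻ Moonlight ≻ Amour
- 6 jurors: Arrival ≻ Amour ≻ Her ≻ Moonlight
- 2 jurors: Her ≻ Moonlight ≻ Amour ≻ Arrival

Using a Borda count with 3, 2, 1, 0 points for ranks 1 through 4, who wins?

Her

Her: 2·2 + 9·2 + 4·3 + 3·1 + 4·3 + 6·1 + 2·3 = 61
Arrival: 2·3 + 9·0 + 4·2 + 3·0 + 4·2 + 6·3 + 2·0 = 40
Amour: 2·1 + 9·1 + 4·1 + 3·2 + 4·0 + 6·2 + 2·1 = 35
Moonlight: 2·0 + 9·3 + 4·0 + 3·3 + 4·1 + 6·0 + 2·2 = 44
Her has the highest Borda score (61).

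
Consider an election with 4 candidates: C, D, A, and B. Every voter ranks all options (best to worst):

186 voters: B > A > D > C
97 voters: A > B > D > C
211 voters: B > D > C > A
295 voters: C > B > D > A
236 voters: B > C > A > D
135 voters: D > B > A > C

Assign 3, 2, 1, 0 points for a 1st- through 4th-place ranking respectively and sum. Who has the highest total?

B

C: 186·0 + 97·0 + 211·1 + 295·3 + 236·2 + 135·0 = 1568
D: 186·1 + 97·1 + 211·2 + 295·1 + 236·0 + 135·3 = 1405
A: 186·2 + 97·3 + 211·0 + 295·0 + 236·1 + 135·1 = 1034
B: 186·3 + 97·2 + 211·3 + 295·2 + 236·3 + 135·2 = 2953
B has the highest Borda score (2953).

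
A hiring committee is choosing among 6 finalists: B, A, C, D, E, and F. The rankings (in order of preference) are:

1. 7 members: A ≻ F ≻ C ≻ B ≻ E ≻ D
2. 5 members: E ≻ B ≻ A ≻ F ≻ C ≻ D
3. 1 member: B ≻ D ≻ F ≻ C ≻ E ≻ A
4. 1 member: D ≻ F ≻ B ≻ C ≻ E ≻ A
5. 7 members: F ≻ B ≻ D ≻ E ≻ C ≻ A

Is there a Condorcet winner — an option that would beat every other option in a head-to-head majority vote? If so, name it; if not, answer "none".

Checking pairwise contests:
F beats B 15–6.
B beats A 14–7.
B beats C 14–7.
B beats D 20–1.
B beats E 16–5.
A beats F 12–9.
Every option loses at least one head-to-head, so there is no Condorcet winner.

none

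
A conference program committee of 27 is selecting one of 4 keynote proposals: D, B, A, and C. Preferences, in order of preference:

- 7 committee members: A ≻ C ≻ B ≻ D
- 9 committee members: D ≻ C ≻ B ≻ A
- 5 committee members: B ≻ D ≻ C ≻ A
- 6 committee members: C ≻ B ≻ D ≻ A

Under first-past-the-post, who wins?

First-place votes: D 9, B 5, A 7, C 6.
D has the most first-place votes.

D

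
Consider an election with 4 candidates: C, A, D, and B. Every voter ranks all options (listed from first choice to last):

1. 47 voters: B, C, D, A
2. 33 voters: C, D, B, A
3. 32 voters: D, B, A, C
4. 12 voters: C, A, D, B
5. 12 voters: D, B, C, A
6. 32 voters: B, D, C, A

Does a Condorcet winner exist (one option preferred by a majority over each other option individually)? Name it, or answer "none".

none

Checking pairwise contests:
B beats C 123–45.
C beats A 136–32.
C beats D 92–76.
D beats B 89–79.
Every option loses at least one head-to-head, so there is no Condorcet winner.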